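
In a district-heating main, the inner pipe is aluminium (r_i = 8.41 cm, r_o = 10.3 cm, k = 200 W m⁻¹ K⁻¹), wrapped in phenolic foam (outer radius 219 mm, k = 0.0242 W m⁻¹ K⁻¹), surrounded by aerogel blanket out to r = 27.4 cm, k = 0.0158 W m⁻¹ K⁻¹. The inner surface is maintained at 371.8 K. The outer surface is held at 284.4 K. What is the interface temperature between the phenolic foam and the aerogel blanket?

Series thermal resistances, inner to outer:
  R'_aluminium = ln(0.103/0.0841)/(2πk) = 0.2027/(2π·200) = 1.613×10^-4 m·K/W
  R'_phenolic foam = ln(0.219/0.103)/(2πk) = 0.7543/(2π·0.0242) = 4.961 m·K/W
  R'_aerogel blanket = ln(0.274/0.219)/(2πk) = 0.2241/(2π·0.0158) = 2.257 m·K/W
ΣR = 1.613×10^-4 + 4.961 + 2.257 = 7.218 m·K/W
Q' = ΔT/ΣR = (371.8 K − 284.4 K)/7.218 = 12.11 W/m
From the inner boundary to the phenolic foam/aerogel blanket interface, ΣR_partial = 4.961 m·K/W.
T_interface = T_in − Q'·ΣR_partial = 371.8 K − (12.11)(4.961) = 311.7 K

T = 311.7 K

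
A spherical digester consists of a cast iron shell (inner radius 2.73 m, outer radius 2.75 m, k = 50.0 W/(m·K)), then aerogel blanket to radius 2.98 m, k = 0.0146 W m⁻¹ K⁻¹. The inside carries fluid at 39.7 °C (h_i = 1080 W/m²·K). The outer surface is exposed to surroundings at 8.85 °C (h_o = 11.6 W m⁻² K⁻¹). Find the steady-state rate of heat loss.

Q = 201 W

Series thermal resistances, inner to outer:
  R_conv,in = 1/(4πr²h) = 1/(4π·2.73²·1080) = 9.886×10^-6 K/W
  R_cast iron = (1/2.73 − 1/2.75)/(4πk) = 0.002664/(4π·50.0) = 4.240×10^-6 K/W
  R_aerogel blanket = (1/2.75 − 1/2.98)/(4πk) = 0.02807/(4π·0.0146) = 0.1530 K/W
  R_conv,out = 1/(4πr²h) = 1/(4π·2.98²·11.6) = 7.725×10^-4 K/W
ΣR = 9.886×10^-6 + 4.240×10^-6 + 0.1530 + 7.725×10^-4 = 0.1538 K/W
Q = ΔT/ΣR = (39.7 °C − 8.85 °C)/0.1538 = 201 W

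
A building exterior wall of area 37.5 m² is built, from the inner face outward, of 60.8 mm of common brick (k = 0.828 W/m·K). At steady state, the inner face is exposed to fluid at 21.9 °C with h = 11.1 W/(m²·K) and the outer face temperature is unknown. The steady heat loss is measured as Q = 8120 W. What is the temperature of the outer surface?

T_out = -13.5 °C

Sum the resistances:
  R_conv,in = 1/(hA) = 1/(11.1·37.5) = 0.002402 K/W
  R_common brick = L/(kA) = 0.0608/(0.828·37.5) = 0.001958 K/W
ΣR = 0.004361 K/W
ΔT = Q·ΣR = 8120 × 0.004361 = 35.41 K
Heat flows outward, so T_out = T_in − ΔT = 21.9 − 35.41 = -13.5 °C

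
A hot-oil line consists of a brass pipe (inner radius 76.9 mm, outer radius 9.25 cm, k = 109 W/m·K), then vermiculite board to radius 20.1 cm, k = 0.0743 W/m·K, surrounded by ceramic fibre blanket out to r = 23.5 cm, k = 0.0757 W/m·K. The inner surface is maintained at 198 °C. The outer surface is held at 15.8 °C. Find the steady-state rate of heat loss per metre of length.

Q' = 91.5 W/m

Resistance network (inner→outer):
  R'_brass = ln(0.0925/0.0769)/(2πk) = 0.1847/(2π·109) = 2.697×10^-4 m·K/W
  R'_vermiculite board = ln(0.201/0.0925)/(2πk) = 0.7761/(2π·0.0743) = 1.662 m·K/W
  R'_ceramic fibre blanket = ln(0.235/0.201)/(2πk) = 0.1563/(2π·0.0757) = 0.3286 m·K/W
ΣR = 2.697×10^-4 + 1.662 + 0.3286 = 1.991 m·K/W
Q' = ΔT/ΣR = (198 °C − 15.8 °C)/1.991 = 91.5 W/m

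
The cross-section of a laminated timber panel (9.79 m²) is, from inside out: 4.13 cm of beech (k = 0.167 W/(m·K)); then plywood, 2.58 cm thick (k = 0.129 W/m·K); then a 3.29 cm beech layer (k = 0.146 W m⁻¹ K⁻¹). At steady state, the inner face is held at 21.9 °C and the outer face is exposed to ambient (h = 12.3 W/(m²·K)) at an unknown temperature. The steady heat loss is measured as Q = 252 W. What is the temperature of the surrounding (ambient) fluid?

Series resistances:
  R_beech = L/(kA) = 0.0413/(0.167·9.79) = 0.02526 K/W
  R_plywood = L/(kA) = 0.0258/(0.129·9.79) = 0.02043 K/W
  R_beech = L/(kA) = 0.0329/(0.146·9.79) = 0.02302 K/W
  R_conv,out = 1/(hA) = 1/(12.3·9.79) = 0.008304 K/W
ΣR = 0.07701 K/W
ΔT = Q·ΣR = 252 × 0.07701 = 19.41 K
Heat flows outward, so T_out = T_in − ΔT = 21.9 − 19.41 = 2.49 °C

T_out = 2.49 °C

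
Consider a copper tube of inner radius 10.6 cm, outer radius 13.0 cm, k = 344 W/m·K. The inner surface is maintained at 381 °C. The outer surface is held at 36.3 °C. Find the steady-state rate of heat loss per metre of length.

Q' = 2πk·ΔT/ln(r₂/r₁) = 2π × 344 × 344.7 / ln(0.130/0.106) = 3.65×10^6 W/m

Q' = 3.65×10^6 W/m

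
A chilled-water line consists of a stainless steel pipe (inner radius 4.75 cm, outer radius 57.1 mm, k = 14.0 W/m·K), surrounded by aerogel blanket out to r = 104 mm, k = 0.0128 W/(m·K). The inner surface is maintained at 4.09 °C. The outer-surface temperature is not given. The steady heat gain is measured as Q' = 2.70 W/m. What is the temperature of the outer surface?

T_out = 24.2 °C

Series resistances:
  R'_stainless steel = ln(0.0571/0.0475)/(2πk) = 0.1841/(2π·14.0) = 0.002093 m·K/W
  R'_aerogel blanket = ln(0.104/0.0571)/(2πk) = 0.5996/(2π·0.0128) = 7.455 m·K/W
ΣR = 7.457 m·K/W
ΔT = Q'·ΣR = 2.70 × 7.457 = 20.13 K
Heat flows inward, so T_out = T_in + ΔT = 4.09 + 20.13 = 24.2 °C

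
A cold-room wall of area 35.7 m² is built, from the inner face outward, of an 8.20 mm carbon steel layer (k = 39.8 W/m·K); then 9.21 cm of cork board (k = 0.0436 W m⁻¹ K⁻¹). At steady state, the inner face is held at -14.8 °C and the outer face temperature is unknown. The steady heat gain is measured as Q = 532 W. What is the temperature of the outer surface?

Series resistances:
  R_carbon steel = L/(kA) = 0.00820/(39.8·35.7) = 5.771×10^-6 K/W
  R_cork board = L/(kA) = 0.0921/(0.0436·35.7) = 0.05917 K/W
ΣR = 0.05918 K/W
ΔT = Q·ΣR = 532 × 0.05918 = 31.48 K
Heat flows inward, so T_out = T_in + ΔT = -14.8 + 31.48 = 16.7 °C

T_out = 16.7 °C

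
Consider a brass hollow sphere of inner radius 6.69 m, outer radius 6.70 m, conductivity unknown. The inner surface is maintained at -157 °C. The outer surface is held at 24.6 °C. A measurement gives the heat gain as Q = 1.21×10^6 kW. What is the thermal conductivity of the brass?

ΣR = ΔT/Q = |-157 − 24.6|/1.21×10^9 = 1.501×10^-7 K/W
(1/r₁−1/r₂)/(4πk) = 1.501×10^-7 ⇒ k = 2.231×10^-4/(4π·1.501×10^-7) = 118 W/m·K

k = 118 W/m·K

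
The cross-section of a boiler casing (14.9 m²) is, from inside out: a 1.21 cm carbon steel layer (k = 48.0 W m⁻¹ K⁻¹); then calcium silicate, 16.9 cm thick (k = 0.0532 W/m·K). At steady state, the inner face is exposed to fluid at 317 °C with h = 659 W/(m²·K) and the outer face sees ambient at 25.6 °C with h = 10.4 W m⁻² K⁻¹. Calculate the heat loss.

Treat each layer as a resistance in series:
  R_conv,in = 1/(hA) = 1/(659·14.9) = 1.018×10^-4 K/W
  R_carbon steel = L/(kA) = 0.0121/(48.0·14.9) = 1.692×10^-5 K/W
  R_calcium silicate = L/(kA) = 0.169/(0.0532·14.9) = 0.2132 K/W
  R_conv,out = 1/(hA) = 1/(10.4·14.9) = 0.006453 K/W
ΣR = 1.018×10^-4 + 1.692×10^-5 + 0.2132 + 0.006453 = 0.2198 K/W
Q = ΔT/ΣR = (317 °C − 25.6 °C)/0.2198 = 1330 W

Q = 1330 W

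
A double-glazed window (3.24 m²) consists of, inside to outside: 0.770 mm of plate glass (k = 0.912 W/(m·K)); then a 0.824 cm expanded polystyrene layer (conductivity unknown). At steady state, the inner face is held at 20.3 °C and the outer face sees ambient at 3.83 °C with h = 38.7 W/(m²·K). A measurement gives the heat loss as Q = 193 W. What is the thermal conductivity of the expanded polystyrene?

k = 0.0330 W/m·K

ΣR = ΔT/Q = |20.3 − 3.83|/193 = 0.08534 K/W
Known resistances:
  R_plate glass = L/(kA) = 7.70×10^-4/(0.912·3.24) = 2.606×10^-4 K/W
  R_conv,out = 1/(hA) = 1/(38.7·3.24) = 0.007975 K/W
R_expanded polystyrene = ΣR − ΣR_known = 0.08534 − 0.008236 = 0.07710 K/W
L/(kA) = 0.07710 ⇒ k = 0.00824/(0.07710·3.24) = 0.0330 W/m·K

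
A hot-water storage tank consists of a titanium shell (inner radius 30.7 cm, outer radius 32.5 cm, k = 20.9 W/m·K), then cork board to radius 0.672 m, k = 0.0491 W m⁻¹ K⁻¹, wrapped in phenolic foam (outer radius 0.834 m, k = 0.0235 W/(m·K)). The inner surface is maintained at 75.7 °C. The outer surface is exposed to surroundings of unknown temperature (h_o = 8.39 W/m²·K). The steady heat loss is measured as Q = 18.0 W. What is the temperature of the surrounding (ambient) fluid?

T_out = 11.5 °C

Series resistances:
  R_titanium = (1/0.307 − 1/0.325)/(4πk) = 0.1804/(4π·20.9) = 6.869×10^-4 K/W
  R_cork board = (1/0.325 − 1/0.672)/(4πk) = 1.589/(4π·0.0491) = 2.575 K/W
  R_phenolic foam = (1/0.672 − 1/0.834)/(4πk) = 0.2891/(4π·0.0235) = 0.9788 K/W
  R_conv,out = 1/(4πr²h) = 1/(4π·0.834²·8.39) = 0.01364 K/W
ΣR = 3.568 K/W
ΔT = Q·ΣR = 18.0 × 3.568 = 64.22 K
Heat flows outward, so T_out = T_in − ΔT = 75.7 − 64.22 = 11.5 °C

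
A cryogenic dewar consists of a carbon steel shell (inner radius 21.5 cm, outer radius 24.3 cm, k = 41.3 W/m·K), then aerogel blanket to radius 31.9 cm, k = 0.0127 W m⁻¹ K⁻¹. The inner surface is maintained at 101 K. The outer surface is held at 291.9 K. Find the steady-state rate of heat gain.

Q = 31.1 W

Treat each layer as a resistance in series:
  R_carbon steel = (1/0.215 − 1/0.243)/(4πk) = 0.5359/(4π·41.3) = 0.001033 K/W
  R_aerogel blanket = (1/0.243 − 1/0.319)/(4πk) = 0.9804/(4π·0.0127) = 6.143 K/W
ΣR = 0.001033 + 6.143 = 6.144 K/W
Q = ΔT/ΣR = (101 K − 291.9 K)/6.144 = -31.1 W
(Negative Q ⇒ heat flows inward; heat gain = 31.1 W.)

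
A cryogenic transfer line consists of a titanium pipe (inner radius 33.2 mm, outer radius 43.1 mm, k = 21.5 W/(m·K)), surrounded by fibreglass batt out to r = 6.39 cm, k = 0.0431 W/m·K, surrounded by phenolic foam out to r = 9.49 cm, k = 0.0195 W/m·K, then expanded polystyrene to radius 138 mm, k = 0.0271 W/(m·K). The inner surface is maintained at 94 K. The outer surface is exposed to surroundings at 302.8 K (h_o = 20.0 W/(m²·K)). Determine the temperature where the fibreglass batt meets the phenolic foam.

T = 138 K

Series thermal resistances, inner to outer:
  R'_titanium = ln(0.0431/0.0332)/(2πk) = 0.2610/(2π·21.5) = 0.001932 m·K/W
  R'_fibreglass batt = ln(0.0639/0.0431)/(2πk) = 0.3938/(2π·0.0431) = 1.454 m·K/W
  R'_phenolic foam = ln(0.0949/0.0639)/(2πk) = 0.3955/(2π·0.0195) = 3.228 m·K/W
  R'_expanded polystyrene = ln(0.138/0.0949)/(2πk) = 0.3744/(2π·0.0271) = 2.199 m·K/W
  R'_conv,out = 1/(2πr h) = 1/(2π·0.138·20.0) = 0.05766 m·K/W
ΣR = 0.001932 + 1.454 + 3.228 + 2.199 + 0.05766 = 6.941 m·K/W
Q' = ΔT/ΣR = (94 K − 302.8 K)/6.941 = -30.08 W/m
From the inner boundary to the fibreglass batt/phenolic foam interface, ΣR_partial = 1.456 m·K/W.
T_interface = T_in − Q'·ΣR_partial = 94 K − (-30.08)(1.456) = 138 K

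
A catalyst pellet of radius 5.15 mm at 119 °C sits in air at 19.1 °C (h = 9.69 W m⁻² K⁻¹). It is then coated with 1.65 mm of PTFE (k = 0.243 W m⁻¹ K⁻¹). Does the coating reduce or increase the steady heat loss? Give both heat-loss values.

Critical radius for a sphere: r_cr = 2k/h = 0.0502 m = 5.02 cm.
Outer radius after coating: r₂ = 0.00515 + 0.00165 = 0.00680 m.
Since r₁ < r_cr and r₂ ≤ r_cr, the coating moves toward the maximum at r_cr — heat loss rises.
Bare: R = 1/(4πr₁²h) = 309.6 K/W; Q = 99.9/309.6 = 0.323 W.
Coated: R = R_cond + R_conv = 193.0 K/W; Q = 99.9/193.0 = 0.518 W.

increases: 0.323 → 0.518 W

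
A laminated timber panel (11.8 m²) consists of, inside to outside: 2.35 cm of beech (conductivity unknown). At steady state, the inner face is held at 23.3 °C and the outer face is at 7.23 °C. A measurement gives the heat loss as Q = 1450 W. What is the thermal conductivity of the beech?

ΣR = ΔT/Q = |23.3 − 7.23|/1450 = 0.01108 K/W
L/(kA) = 0.01108 ⇒ k = 0.0235/(0.01108·11.8) = 0.180 W/m·K

k = 0.180 W/m·K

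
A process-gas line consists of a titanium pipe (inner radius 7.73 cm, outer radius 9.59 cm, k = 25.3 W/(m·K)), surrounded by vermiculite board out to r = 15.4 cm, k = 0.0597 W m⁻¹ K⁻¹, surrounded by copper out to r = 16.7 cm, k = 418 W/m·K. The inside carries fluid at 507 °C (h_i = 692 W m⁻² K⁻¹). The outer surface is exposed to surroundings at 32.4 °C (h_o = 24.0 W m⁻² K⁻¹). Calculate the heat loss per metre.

Resistance network (inner→outer):
  R'_conv,in = 1/(2πr h) = 1/(2π·0.0773·692) = 0.002975 m·K/W
  R'_titanium = ln(0.0959/0.0773)/(2πk) = 0.2156/(2π·25.3) = 0.001356 m·K/W
  R'_vermiculite board = ln(0.154/0.0959)/(2πk) = 0.4736/(2π·0.0597) = 1.263 m·K/W
  R'_copper = ln(0.167/0.154)/(2πk) = 0.08104/(2π·418) = 3.086×10^-5 m·K/W
  R'_conv,out = 1/(2πr h) = 1/(2π·0.167·24.0) = 0.03971 m·K/W
ΣR = 0.002975 + 0.001356 + 1.263 + 3.086×10^-5 + 0.03971 = 1.307 m·K/W
Q' = ΔT/ΣR = (507 °C − 32.4 °C)/1.307 = 363 W/m

Q' = 363 W/m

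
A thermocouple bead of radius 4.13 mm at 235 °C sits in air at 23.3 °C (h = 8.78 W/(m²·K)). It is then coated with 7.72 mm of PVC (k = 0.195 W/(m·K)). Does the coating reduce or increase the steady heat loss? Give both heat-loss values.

increases: 0.398 → 1.64 W

Critical radius for a sphere: r_cr = 2k/h = 0.0444 m = 4.44 cm.
Outer radius after coating: r₂ = 0.00413 + 0.00772 = 0.01185 m.
Since r₁ < r_cr and r₂ ≤ r_cr, the coating moves toward the maximum at r_cr — heat loss rises.
Bare: R = 1/(4πr₁²h) = 531.4 K/W; Q = 211.7/531.4 = 0.398 W.
Coated: R = R_cond + R_conv = 128.9 K/W; Q = 211.7/128.9 = 1.64 W.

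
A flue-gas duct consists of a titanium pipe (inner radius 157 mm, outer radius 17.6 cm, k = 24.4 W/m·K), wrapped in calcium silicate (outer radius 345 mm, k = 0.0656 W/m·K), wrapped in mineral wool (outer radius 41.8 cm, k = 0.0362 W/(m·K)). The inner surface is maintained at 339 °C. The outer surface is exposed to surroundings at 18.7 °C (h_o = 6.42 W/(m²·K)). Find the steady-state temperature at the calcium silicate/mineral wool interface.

T = 133 °C

Series thermal resistances, inner to outer:
  R'_titanium = ln(0.176/0.157)/(2πk) = 0.1142/(2π·24.4) = 7.451×10^-4 m·K/W
  R'_calcium silicate = ln(0.345/0.176)/(2πk) = 0.6731/(2π·0.0656) = 1.633 m·K/W
  R'_mineral wool = ln(0.418/0.345)/(2πk) = 0.1919/(2π·0.0362) = 0.8439 m·K/W
  R'_conv,out = 1/(2πr h) = 1/(2π·0.418·6.42) = 0.05931 m·K/W
ΣR = 7.451×10^-4 + 1.633 + 0.8439 + 0.05931 = 2.537 m·K/W
Q' = ΔT/ΣR = (339 °C − 18.7 °C)/2.537 = 126.3 W/m
From the inner boundary to the calcium silicate/mineral wool interface, ΣR_partial = 1.634 m·K/W.
T_interface = T_in − Q'·ΣR_partial = 339 °C − (126.3)(1.634) = 133 °C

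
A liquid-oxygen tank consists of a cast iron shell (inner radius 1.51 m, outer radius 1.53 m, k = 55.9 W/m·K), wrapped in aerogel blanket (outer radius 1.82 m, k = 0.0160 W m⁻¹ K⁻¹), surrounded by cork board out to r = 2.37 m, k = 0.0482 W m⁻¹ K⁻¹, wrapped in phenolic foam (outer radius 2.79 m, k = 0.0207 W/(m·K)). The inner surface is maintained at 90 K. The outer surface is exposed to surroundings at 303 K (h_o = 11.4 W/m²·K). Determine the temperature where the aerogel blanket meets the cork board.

Treat each layer as a resistance in series:
  R_cast iron = (1/1.51 − 1/1.53)/(4πk) = 0.008657/(4π·55.9) = 1.232×10^-5 K/W
  R_aerogel blanket = (1/1.53 − 1/1.82)/(4πk) = 0.1041/(4π·0.0160) = 0.5180 K/W
  R_cork board = (1/1.82 − 1/2.37)/(4πk) = 0.1275/(4π·0.0482) = 0.2105 K/W
  R_phenolic foam = (1/2.37 − 1/2.79)/(4πk) = 0.06352/(4π·0.0207) = 0.2442 K/W
  R_conv,out = 1/(4πr²h) = 1/(4π·2.79²·11.4) = 8.968×10^-4 K/W
ΣR = 1.232×10^-5 + 0.5180 + 0.2105 + 0.2442 + 8.968×10^-4 = 0.9736 K/W
Q = ΔT/ΣR = (90 K − 303 K)/0.9736 = -218.8 W
From the inner boundary to the aerogel blanket/cork board interface, ΣR_partial = 0.5180 K/W.
T_interface = T_in − Q·ΣR_partial = 90 K − (-218.8)(0.5180) = 203.3 K

T = 203.3 K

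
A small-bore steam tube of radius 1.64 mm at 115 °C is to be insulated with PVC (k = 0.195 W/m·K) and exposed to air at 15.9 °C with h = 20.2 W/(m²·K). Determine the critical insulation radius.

For a cylinder, r_cr = k_ins/h = 0.195/20.2 = 0.00965 m = 0.965 cm

r_cr = 0.965 cm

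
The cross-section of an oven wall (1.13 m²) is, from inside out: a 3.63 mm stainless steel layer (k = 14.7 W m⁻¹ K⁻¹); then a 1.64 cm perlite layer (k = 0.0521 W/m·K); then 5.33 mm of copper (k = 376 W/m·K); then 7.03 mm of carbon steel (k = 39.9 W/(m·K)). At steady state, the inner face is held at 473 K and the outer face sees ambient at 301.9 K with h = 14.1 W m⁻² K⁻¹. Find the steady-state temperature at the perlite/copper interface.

Series thermal resistances, inner to outer:
  R_stainless steel = L/(kA) = 0.00363/(14.7·1.13) = 2.185×10^-4 K/W
  R_perlite = L/(kA) = 0.0164/(0.0521·1.13) = 0.2786 K/W
  R_copper = L/(kA) = 0.00533/(376·1.13) = 1.254×10^-5 K/W
  R_carbon steel = L/(kA) = 0.00703/(39.9·1.13) = 1.559×10^-4 K/W
  R_conv,out = 1/(hA) = 1/(14.1·1.13) = 0.06276 K/W
ΣR = 2.185×10^-4 + 0.2786 + 1.254×10^-5 + 1.559×10^-4 + 0.06276 = 0.3417 K/W
Q = ΔT/ΣR = (473 K − 301.9 K)/0.3417 = 500.7 W
From the inner boundary to the perlite/copper interface, ΣR_partial = 0.2788 K/W.
T_interface = T_in − Q·ΣR_partial = 473 K − (500.7)(0.2788) = 333.4 K

T = 333.4 K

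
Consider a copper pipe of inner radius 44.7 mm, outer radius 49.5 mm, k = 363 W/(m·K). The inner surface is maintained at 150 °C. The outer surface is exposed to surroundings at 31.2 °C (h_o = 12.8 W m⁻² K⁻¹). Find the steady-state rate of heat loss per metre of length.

Q' = 473 W/m

Resistance network (inner→outer):
  R'_copper = ln(0.0495/0.0447)/(2πk) = 0.1020/(2π·363) = 4.472×10^-5 m·K/W
  R'_conv,out = 1/(2πr h) = 1/(2π·0.0495·12.8) = 0.2512 m·K/W
ΣR = 4.472×10^-5 + 0.2512 = 0.2512 m·K/W
Q' = ΔT/ΣR = (150 °C − 31.2 °C)/0.2512 = 473 W/m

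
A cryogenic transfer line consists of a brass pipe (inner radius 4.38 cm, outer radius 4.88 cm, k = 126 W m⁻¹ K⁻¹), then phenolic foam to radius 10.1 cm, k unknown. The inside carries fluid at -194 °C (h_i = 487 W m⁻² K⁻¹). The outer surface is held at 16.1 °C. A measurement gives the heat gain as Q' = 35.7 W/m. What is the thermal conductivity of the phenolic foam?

ΣR = ΔT/Q' = |-194 − 16.1|/35.7 = 5.885 m·K/W
Known resistances:
  R'_conv,in = 1/(2πr h) = 1/(2π·0.0438·487) = 0.007461 m·K/W
  R'_brass = ln(0.0488/0.0438)/(2πk) = 0.1081/(2π·126) = 1.365×10^-4 m·K/W
R_phenolic foam = ΣR − ΣR_known = 5.885 − 0.007598 = 5.877 m·K/W
ln(r₂/r₁)/(2πk) = 5.877 ⇒ k = 0.7274/(2π·5.877) = 0.0197 W/m·K

k = 0.0197 W/m·K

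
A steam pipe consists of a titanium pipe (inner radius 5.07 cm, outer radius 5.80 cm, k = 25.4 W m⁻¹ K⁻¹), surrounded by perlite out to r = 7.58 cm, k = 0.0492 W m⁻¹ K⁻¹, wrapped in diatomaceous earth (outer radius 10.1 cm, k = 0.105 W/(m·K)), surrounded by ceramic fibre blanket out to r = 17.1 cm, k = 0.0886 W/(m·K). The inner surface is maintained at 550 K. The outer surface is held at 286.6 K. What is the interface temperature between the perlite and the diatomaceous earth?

Series thermal resistances, inner to outer:
  R'_titanium = ln(0.0580/0.0507)/(2πk) = 0.1345/(2π·25.4) = 8.429×10^-4 m·K/W
  R'_perlite = ln(0.0758/0.0580)/(2πk) = 0.2677/(2π·0.0492) = 0.8658 m·K/W
  R'_diatomaceous earth = ln(0.101/0.0758)/(2πk) = 0.2870/(2π·0.105) = 0.4351 m·K/W
  R'_ceramic fibre blanket = ln(0.171/0.101)/(2πk) = 0.5265/(2π·0.0886) = 0.9458 m·K/W
ΣR = 8.429×10^-4 + 0.8658 + 0.4351 + 0.9458 = 2.248 m·K/W
Q' = ΔT/ΣR = (550 K − 286.6 K)/2.248 = 117.2 W/m
From the inner boundary to the perlite/diatomaceous earth interface, ΣR_partial = 0.8666 m·K/W.
T_interface = T_in − Q'·ΣR_partial = 550 K − (117.2)(0.8666) = 448 K

T = 448 K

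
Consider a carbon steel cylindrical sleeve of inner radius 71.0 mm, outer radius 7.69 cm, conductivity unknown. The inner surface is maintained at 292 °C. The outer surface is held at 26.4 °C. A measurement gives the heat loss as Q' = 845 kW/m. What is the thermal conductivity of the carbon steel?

ΣR = ΔT/Q' = |292 − 26.4|/8.45×10^5 = 3.143×10^-4 m·K/W
ln(r₂/r₁)/(2πk) = 3.143×10^-4 ⇒ k = 0.07983/(2π·3.143×10^-4) = 40.4 W/m·K

k = 40.4 W/m·K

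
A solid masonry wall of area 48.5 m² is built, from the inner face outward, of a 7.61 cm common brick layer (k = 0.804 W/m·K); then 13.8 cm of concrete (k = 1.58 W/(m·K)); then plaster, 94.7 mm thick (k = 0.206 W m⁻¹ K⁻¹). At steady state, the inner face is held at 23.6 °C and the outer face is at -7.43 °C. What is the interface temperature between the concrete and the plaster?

Resistance network (inner→outer):
  R_common brick = L/(kA) = 0.0761/(0.804·48.5) = 0.001952 K/W
  R_concrete = L/(kA) = 0.138/(1.58·48.5) = 0.001801 K/W
  R_plaster = L/(kA) = 0.0947/(0.206·48.5) = 0.009479 K/W
ΣR = 0.001952 + 0.001801 + 0.009479 = 0.01323 K/W
Q = ΔT/ΣR = (23.6 °C − -7.43 °C)/0.01323 = 2345 W
From the inner boundary to the concrete/plaster interface, ΣR_partial = 0.003753 K/W.
T_interface = T_in − Q·ΣR_partial = 23.6 °C − (2345)(0.003753) = 14.8 °C

T = 14.8 °C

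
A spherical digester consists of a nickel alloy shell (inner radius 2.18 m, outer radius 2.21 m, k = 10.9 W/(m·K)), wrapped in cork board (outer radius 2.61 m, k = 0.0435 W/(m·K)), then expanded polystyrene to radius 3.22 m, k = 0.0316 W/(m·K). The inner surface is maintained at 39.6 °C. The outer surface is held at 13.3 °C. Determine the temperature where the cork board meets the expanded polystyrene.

T = 28.8 °C

Treat each layer as a resistance in series:
  R_nickel alloy = (1/2.18 − 1/2.21)/(4πk) = 0.006227/(4π·10.9) = 4.546×10^-5 K/W
  R_cork board = (1/2.21 − 1/2.61)/(4πk) = 0.06935/(4π·0.0435) = 0.1269 K/W
  R_expanded polystyrene = (1/2.61 − 1/3.22)/(4πk) = 0.07258/(4π·0.0316) = 0.1828 K/W
ΣR = 4.546×10^-5 + 0.1269 + 0.1828 = 0.3097 K/W
Q = ΔT/ΣR = (39.6 °C − 13.3 °C)/0.3097 = 84.92 W
From the inner boundary to the cork board/expanded polystyrene interface, ΣR_partial = 0.1269 K/W.
T_interface = T_in − Q·ΣR_partial = 39.6 °C − (84.92)(0.1269) = 28.8 °C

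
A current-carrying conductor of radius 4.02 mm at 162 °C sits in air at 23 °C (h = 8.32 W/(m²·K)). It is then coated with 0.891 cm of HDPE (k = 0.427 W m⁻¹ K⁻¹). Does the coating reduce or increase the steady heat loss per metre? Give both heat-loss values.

Critical radius for a cylinder: r_cr = k/h = 0.0513 m = 5.13 cm.
Outer radius after coating: r₂ = 0.00402 + 0.00891 = 0.01293 m.
Since r₁ < r_cr and r₂ ≤ r_cr, the coating moves toward the maximum at r_cr — heat loss rises.
Bare: R = 1/(2πr₁h) = 4.759 m·K/W; Q = 139/4.759 = 29.2 W/m.
Coated: R = R_cond + R_conv = 1.915 m·K/W; Q = 139/1.915 = 72.6 W/m.

increases: 29.2 → 72.6 W/m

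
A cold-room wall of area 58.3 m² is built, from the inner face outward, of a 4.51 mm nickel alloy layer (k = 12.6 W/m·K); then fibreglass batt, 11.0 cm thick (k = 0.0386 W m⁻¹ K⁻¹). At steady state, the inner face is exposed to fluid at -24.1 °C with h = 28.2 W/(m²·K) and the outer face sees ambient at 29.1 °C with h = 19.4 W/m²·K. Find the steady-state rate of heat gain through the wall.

Series thermal resistances, inner to outer:
  R_conv,in = 1/(hA) = 1/(28.2·58.3) = 6.083×10^-4 K/W
  R_nickel alloy = L/(kA) = 0.00451/(12.6·58.3) = 6.140×10^-6 K/W
  R_fibreglass batt = L/(kA) = 0.110/(0.0386·58.3) = 0.04888 K/W
  R_conv,out = 1/(hA) = 1/(19.4·58.3) = 8.842×10^-4 K/W
ΣR = 6.083×10^-4 + 6.140×10^-6 + 0.04888 + 8.842×10^-4 = 0.05038 K/W
Q = ΔT/ΣR = (-24.1 °C − 29.1 °C)/0.05038 = -1060 W
(Negative Q ⇒ heat flows inward; heat gain = 1060 W.)

Q = 1060 W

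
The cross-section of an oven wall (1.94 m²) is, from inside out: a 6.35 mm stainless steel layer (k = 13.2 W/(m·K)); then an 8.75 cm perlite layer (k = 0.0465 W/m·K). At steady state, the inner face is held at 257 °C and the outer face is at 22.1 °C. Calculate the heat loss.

Resistance network (inner→outer):
  R_stainless steel = L/(kA) = 0.00635/(13.2·1.94) = 2.480×10^-4 K/W
  R_perlite = L/(kA) = 0.0875/(0.0465·1.94) = 0.9700 K/W
ΣR = 2.480×10^-4 + 0.9700 = 0.9702 K/W
Q = ΔT/ΣR = (257 °C − 22.1 °C)/0.9702 = 242 W

Q = 242 W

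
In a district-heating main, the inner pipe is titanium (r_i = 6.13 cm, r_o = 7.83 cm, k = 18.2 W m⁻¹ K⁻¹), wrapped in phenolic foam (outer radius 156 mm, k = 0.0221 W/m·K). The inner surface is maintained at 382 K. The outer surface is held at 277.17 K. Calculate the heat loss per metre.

Resistance network (inner→outer):
  R'_titanium = ln(0.0783/0.0613)/(2πk) = 0.2448/(2π·18.2) = 0.002140 m·K/W
  R'_phenolic foam = ln(0.156/0.0783)/(2πk) = 0.6893/(2π·0.0221) = 4.964 m·K/W
ΣR = 0.002140 + 4.964 = 4.966 m·K/W
Q' = ΔT/ΣR = (382 K − 277.17 K)/4.966 = 21.1 W/m

Q' = 21.1 W/m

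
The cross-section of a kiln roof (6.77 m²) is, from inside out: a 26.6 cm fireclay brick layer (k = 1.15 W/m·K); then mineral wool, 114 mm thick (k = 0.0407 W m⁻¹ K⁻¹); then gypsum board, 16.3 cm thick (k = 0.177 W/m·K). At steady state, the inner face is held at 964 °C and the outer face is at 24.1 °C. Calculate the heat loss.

Q = 1610 W

Resistance network (inner→outer):
  R_fireclay brick = L/(kA) = 0.266/(1.15·6.77) = 0.03417 K/W
  R_mineral wool = L/(kA) = 0.114/(0.0407·6.77) = 0.4137 K/W
  R_gypsum board = L/(kA) = 0.163/(0.177·6.77) = 0.1360 K/W
ΣR = 0.03417 + 0.4137 + 0.1360 = 0.5839 K/W
Q = ΔT/ΣR = (964 °C − 24.1 °C)/0.5839 = 1610 W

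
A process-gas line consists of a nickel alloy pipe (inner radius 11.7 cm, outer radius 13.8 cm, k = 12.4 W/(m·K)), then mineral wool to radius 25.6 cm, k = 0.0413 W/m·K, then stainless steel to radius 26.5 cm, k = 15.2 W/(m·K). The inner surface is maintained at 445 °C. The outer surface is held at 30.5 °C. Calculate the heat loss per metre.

Q' = 174 W/m

Series thermal resistances, inner to outer:
  R'_nickel alloy = ln(0.138/0.117)/(2πk) = 0.1651/(2π·12.4) = 0.002119 m·K/W
  R'_mineral wool = ln(0.256/0.138)/(2πk) = 0.6179/(2π·0.0413) = 2.381 m·K/W
  R'_stainless steel = ln(0.265/0.256)/(2πk) = 0.03455/(2π·15.2) = 3.618×10^-4 m·K/W
ΣR = 0.002119 + 2.381 + 3.618×10^-4 = 2.383 m·K/W
Q' = ΔT/ΣR = (445 °C − 30.5 °C)/2.383 = 174 W/m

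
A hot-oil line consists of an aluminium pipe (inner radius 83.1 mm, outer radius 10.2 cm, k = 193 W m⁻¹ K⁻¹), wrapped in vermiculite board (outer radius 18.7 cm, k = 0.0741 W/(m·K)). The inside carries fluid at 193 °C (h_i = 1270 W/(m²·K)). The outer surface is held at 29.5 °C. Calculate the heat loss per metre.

Q' = 125 W/m

Treat each layer as a resistance in series:
  R'_conv,in = 1/(2πr h) = 1/(2π·0.0831·1270) = 0.001508 m·K/W
  R'_aluminium = ln(0.102/0.0831)/(2πk) = 0.2049/(2π·193) = 1.690×10^-4 m·K/W
  R'_vermiculite board = ln(0.187/0.102)/(2πk) = 0.6061/(2π·0.0741) = 1.302 m·K/W
ΣR = 0.001508 + 1.690×10^-4 + 1.302 = 1.304 m·K/W
Q' = ΔT/ΣR = (193 °C − 29.5 °C)/1.304 = 125 W/m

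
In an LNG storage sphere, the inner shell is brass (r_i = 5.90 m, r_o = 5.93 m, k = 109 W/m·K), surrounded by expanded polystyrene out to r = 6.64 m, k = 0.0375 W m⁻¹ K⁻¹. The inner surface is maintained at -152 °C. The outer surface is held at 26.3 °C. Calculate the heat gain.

Series thermal resistances, inner to outer:
  R_brass = (1/5.90 − 1/5.93)/(4πk) = 8.575×10^-4/(4π·109) = 6.260×10^-7 K/W
  R_expanded polystyrene = (1/5.93 − 1/6.64)/(4πk) = 0.01803/(4π·0.0375) = 0.03826 K/W
ΣR = 6.260×10^-7 + 0.03826 = 0.03826 K/W
Q = ΔT/ΣR = (-152 °C − 26.3 °C)/0.03826 = -4660 W
(Negative Q ⇒ heat flows inward; heat gain = 4660 W.)

Q = 4.66 kW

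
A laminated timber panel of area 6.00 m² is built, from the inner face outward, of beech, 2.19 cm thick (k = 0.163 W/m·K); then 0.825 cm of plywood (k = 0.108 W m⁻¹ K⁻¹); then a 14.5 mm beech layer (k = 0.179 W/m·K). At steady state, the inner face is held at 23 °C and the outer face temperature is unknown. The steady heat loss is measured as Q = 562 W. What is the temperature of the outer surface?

T_out = -4.33 °C

Series resistances:
  R_beech = L/(kA) = 0.0219/(0.163·6.00) = 0.02239 K/W
  R_plywood = L/(kA) = 0.00825/(0.108·6.00) = 0.01273 K/W
  R_beech = L/(kA) = 0.0145/(0.179·6.00) = 0.01350 K/W
ΣR = 0.04863 K/W
ΔT = Q·ΣR = 562 × 0.04863 = 27.33 K
Heat flows outward, so T_out = T_in − ΔT = 23 − 27.33 = -4.33 °C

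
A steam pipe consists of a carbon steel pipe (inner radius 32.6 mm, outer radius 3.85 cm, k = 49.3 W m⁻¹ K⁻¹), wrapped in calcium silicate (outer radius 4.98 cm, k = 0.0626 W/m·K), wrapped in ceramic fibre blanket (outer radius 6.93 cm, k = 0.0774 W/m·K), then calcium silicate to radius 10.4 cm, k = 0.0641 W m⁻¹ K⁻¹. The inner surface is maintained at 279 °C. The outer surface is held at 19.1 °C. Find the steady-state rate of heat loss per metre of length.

Resistance network (inner→outer):
  R'_carbon steel = ln(0.0385/0.0326)/(2πk) = 0.1663/(2π·49.3) = 5.370×10^-4 m·K/W
  R'_calcium silicate = ln(0.0498/0.0385)/(2πk) = 0.2574/(2π·0.0626) = 0.6543 m·K/W
  R'_ceramic fibre blanket = ln(0.0693/0.0498)/(2πk) = 0.3304/(2π·0.0774) = 0.6795 m·K/W
  R'_calcium silicate = ln(0.104/0.0693)/(2πk) = 0.4059/(2π·0.0641) = 1.008 m·K/W
ΣR = 5.370×10^-4 + 0.6543 + 0.6795 + 1.008 = 2.342 m·K/W
Q' = ΔT/ΣR = (279 °C − 19.1 °C)/2.342 = 111 W/m

Q' = 111 W/m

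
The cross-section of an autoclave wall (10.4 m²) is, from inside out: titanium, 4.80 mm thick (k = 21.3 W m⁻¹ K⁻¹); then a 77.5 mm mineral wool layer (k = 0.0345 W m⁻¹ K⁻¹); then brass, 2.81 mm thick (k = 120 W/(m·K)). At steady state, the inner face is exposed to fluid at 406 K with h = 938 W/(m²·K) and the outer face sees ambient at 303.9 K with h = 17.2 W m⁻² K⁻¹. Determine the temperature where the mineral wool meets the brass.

Series thermal resistances, inner to outer:
  R_conv,in = 1/(hA) = 1/(938·10.4) = 1.025×10^-4 K/W
  R_titanium = L/(kA) = 0.00480/(21.3·10.4) = 2.167×10^-5 K/W
  R_mineral wool = L/(kA) = 0.0775/(0.0345·10.4) = 0.2160 K/W
  R_brass = L/(kA) = 0.00281/(120·10.4) = 2.252×10^-6 K/W
  R_conv,out = 1/(hA) = 1/(17.2·10.4) = 0.005590 K/W
ΣR = 1.025×10^-4 + 2.167×10^-5 + 0.2160 + 2.252×10^-6 + 0.005590 = 0.2217 K/W
Q = ΔT/ΣR = (406 K − 303.9 K)/0.2217 = 460.5 W
From the inner boundary to the mineral wool/brass interface, ΣR_partial = 0.2161 K/W.
T_interface = T_in − Q·ΣR_partial = 406 K − (460.5)(0.2161) = 306.5 K

T = 306.5 K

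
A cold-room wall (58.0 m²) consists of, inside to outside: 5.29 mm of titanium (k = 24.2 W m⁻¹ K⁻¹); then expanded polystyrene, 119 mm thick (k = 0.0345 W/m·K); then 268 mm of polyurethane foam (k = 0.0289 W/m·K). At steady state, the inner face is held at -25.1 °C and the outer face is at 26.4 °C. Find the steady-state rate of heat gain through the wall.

Q = 235 W

Treat each layer as a resistance in series:
  R_titanium = L/(kA) = 0.00529/(24.2·58.0) = 3.769×10^-6 K/W
  R_expanded polystyrene = L/(kA) = 0.119/(0.0345·58.0) = 0.05947 K/W
  R_polyurethane foam = L/(kA) = 0.268/(0.0289·58.0) = 0.1599 K/W
ΣR = 3.769×10^-6 + 0.05947 + 0.1599 = 0.2194 K/W
Q = ΔT/ΣR = (-25.1 °C − 26.4 °C)/0.2194 = -235 W
(Negative Q ⇒ heat flows inward; heat gain = 235 W.)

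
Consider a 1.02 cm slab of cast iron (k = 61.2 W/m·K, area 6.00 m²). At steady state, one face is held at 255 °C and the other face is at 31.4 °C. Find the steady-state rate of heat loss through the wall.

Q = kA·ΔT/L = 61.2 × 6.00 × |255 °C − 31.4 °C| / 0.0102 = 8.05×10^6 W

Q = 8.05×10^6 W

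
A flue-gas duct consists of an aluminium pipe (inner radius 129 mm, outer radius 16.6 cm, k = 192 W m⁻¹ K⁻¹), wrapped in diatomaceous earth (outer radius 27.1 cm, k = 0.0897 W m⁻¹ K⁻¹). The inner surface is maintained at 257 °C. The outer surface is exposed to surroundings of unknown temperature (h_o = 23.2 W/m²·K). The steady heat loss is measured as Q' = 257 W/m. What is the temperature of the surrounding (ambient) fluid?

Sum the resistances:
  R'_aluminium = ln(0.166/0.129)/(2πk) = 0.2522/(2π·192) = 2.090×10^-4 m·K/W
  R'_diatomaceous earth = ln(0.271/0.166)/(2πk) = 0.4901/(2π·0.0897) = 0.8696 m·K/W
  R'_conv,out = 1/(2πr h) = 1/(2π·0.271·23.2) = 0.02531 m·K/W
ΣR = 0.8952 m·K/W
ΔT = Q'·ΣR = 257 × 0.8952 = 230.1 K
Heat flows outward, so T_out = T_in − ΔT = 257 − 230.1 = 26.9 °C

T_out = 26.9 °C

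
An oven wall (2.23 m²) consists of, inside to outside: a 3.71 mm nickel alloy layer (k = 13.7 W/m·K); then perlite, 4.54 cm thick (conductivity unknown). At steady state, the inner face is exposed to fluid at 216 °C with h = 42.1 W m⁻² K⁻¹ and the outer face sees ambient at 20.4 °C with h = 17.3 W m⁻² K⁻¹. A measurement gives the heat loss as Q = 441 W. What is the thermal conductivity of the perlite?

k = 0.0500 W/m·K

ΣR = ΔT/Q = |216 − 20.4|/441 = 0.4435 K/W
Known resistances:
  R_conv,in = 1/(hA) = 1/(42.1·2.23) = 0.01065 K/W
  R_nickel alloy = L/(kA) = 0.00371/(13.7·2.23) = 1.214×10^-4 K/W
  R_conv,out = 1/(hA) = 1/(17.3·2.23) = 0.02592 K/W
R_perlite = ΣR − ΣR_known = 0.4435 − 0.03669 = 0.4068 K/W
L/(kA) = 0.4068 ⇒ k = 0.0454/(0.4068·2.23) = 0.0500 W/m·K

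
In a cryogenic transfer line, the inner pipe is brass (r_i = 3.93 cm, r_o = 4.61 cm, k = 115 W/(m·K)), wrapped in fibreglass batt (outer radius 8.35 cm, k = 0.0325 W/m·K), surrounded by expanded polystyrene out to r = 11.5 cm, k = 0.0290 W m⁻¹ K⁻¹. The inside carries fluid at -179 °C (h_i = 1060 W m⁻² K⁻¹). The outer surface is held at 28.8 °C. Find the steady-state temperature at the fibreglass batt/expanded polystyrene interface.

Treat each layer as a resistance in series:
  R'_conv,in = 1/(2πr h) = 1/(2π·0.0393·1060) = 0.003821 m·K/W
  R'_brass = ln(0.0461/0.0393)/(2πk) = 0.1596/(2π·115) = 2.209×10^-4 m·K/W
  R'_fibreglass batt = ln(0.0835/0.0461)/(2πk) = 0.5940/(2π·0.0325) = 2.909 m·K/W
  R'_expanded polystyrene = ln(0.115/0.0835)/(2πk) = 0.3201/(2π·0.0290) = 1.757 m·K/W
ΣR = 0.003821 + 2.209×10^-4 + 2.909 + 1.757 = 4.670 m·K/W
Q' = ΔT/ΣR = (-179 °C − 28.8 °C)/4.670 = -44.50 W/m
From the inner boundary to the fibreglass batt/expanded polystyrene interface, ΣR_partial = 2.913 m·K/W.
T_interface = T_in − Q'·ΣR_partial = -179 °C − (-44.50)(2.913) = -49.4 °C

T = -49.4 °C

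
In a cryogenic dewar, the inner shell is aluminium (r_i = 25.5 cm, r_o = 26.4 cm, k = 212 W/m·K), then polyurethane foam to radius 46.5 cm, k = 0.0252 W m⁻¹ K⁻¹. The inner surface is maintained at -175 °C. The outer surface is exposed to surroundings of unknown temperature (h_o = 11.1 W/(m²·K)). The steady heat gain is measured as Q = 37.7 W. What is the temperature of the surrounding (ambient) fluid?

T_out = 21.2 °C

Series resistances:
  R_aluminium = (1/0.255 − 1/0.264)/(4πk) = 0.1337/(4π·212) = 5.018×10^-5 K/W
  R_polyurethane foam = (1/0.264 − 1/0.465)/(4πk) = 1.637/(4π·0.0252) = 5.170 K/W
  R_conv,out = 1/(4πr²h) = 1/(4π·0.465²·11.1) = 0.03316 K/W
ΣR = 5.204 K/W
ΔT = Q·ΣR = 37.7 × 5.204 = 196.2 K
Heat flows inward, so T_out = T_in + ΔT = -175 + 196.2 = 21.2 °C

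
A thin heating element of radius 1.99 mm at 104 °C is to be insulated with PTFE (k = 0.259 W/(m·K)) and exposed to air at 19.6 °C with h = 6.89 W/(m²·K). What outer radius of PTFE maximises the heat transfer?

For a cylinder, r_cr = k_ins/h = 0.259/6.89 = 0.0376 m = 3.76 cm

r_cr = 3.76 cm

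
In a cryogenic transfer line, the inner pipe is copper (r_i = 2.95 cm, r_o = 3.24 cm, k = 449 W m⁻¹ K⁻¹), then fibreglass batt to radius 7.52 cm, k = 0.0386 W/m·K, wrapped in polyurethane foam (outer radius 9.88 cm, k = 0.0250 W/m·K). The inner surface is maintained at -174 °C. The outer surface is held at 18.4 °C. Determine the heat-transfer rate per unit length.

Series thermal resistances, inner to outer:
  R'_copper = ln(0.0324/0.0295)/(2πk) = 0.09377/(2π·449) = 3.324×10^-5 m·K/W
  R'_fibreglass batt = ln(0.0752/0.0324)/(2πk) = 0.8420/(2π·0.0386) = 3.472 m·K/W
  R'_polyurethane foam = ln(0.0988/0.0752)/(2πk) = 0.2729/(2π·0.0250) = 1.738 m·K/W
ΣR = 3.324×10^-5 + 3.472 + 1.738 = 5.210 m·K/W
Q' = ΔT/ΣR = (-174 °C − 18.4 °C)/5.210 = -36.9 W/m
(Negative Q' ⇒ heat flows inward; heat gain = 36.9 W/m.)

Q' = 36.9 W/m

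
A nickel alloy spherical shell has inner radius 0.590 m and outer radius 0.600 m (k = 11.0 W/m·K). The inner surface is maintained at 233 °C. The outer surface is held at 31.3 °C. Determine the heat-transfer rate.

Q = 4πk·ΔT/(1/r₁ − 1/r₂) = 4π × 11.0 × 201.7 / (1/0.590 − 1/0.600) = 9.87×10^5 W

Q = 987 kW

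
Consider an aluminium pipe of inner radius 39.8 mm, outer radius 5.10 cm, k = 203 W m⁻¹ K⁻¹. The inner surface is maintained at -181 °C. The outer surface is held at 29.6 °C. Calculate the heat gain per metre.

Q' = 2πk·ΔT/ln(r₂/r₁) = 2π × 203 × 210.6 / ln(0.0510/0.0398) = 1.08×10^6 W/m

Q' = 1080 kW/m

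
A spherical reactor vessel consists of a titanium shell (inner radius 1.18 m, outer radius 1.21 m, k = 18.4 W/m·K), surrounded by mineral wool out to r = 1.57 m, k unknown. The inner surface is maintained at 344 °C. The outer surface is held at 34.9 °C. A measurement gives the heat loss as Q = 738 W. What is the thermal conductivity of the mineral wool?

k = 0.0360 W/m·K

ΣR = ΔT/Q = |344 − 34.9|/738 = 0.4188 K/W
Known resistances:
  R_titanium = (1/1.18 − 1/1.21)/(4πk) = 0.02101/(4π·18.4) = 9.087×10^-5 K/W
R_mineral wool = ΣR − ΣR_known = 0.4188 − 9.087×10^-5 = 0.4187 K/W
(1/r₁−1/r₂)/(4πk) = 0.4187 ⇒ k = 0.1895/(4π·0.4187) = 0.0360 W/m·K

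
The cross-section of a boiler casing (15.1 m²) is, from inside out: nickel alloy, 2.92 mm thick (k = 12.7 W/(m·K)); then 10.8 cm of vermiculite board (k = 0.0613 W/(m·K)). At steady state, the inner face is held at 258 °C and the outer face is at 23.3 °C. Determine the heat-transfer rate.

Q = 2010 W

Treat each layer as a resistance in series:
  R_nickel alloy = L/(kA) = 0.00292/(12.7·15.1) = 1.523×10^-5 K/W
  R_vermiculite board = L/(kA) = 0.108/(0.0613·15.1) = 0.1167 K/W
ΣR = 1.523×10^-5 + 0.1167 = 0.1167 K/W
Q = ΔT/ΣR = (258 °C − 23.3 °C)/0.1167 = 2010 W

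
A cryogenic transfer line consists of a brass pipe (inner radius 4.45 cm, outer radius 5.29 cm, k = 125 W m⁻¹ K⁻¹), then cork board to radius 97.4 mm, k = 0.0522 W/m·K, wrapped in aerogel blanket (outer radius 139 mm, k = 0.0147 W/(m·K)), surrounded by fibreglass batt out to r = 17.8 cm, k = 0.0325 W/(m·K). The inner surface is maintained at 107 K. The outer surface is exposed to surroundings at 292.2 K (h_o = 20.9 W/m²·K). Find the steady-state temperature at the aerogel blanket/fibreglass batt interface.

T = 258.9 K

Treat each layer as a resistance in series:
  R'_brass = ln(0.0529/0.0445)/(2πk) = 0.1729/(2π·125) = 2.202×10^-4 m·K/W
  R'_cork board = ln(0.0974/0.0529)/(2πk) = 0.6104/(2π·0.0522) = 1.861 m·K/W
  R'_aerogel blanket = ln(0.139/0.0974)/(2πk) = 0.3556/(2π·0.0147) = 3.851 m·K/W
  R'_fibreglass batt = ln(0.178/0.139)/(2πk) = 0.2473/(2π·0.0325) = 1.211 m·K/W
  R'_conv,out = 1/(2πr h) = 1/(2π·0.178·20.9) = 0.04278 m·K/W
ΣR = 2.202×10^-4 + 1.861 + 3.851 + 1.211 + 0.04278 = 6.966 m·K/W
Q' = ΔT/ΣR = (107 K − 292.2 K)/6.966 = -26.59 W/m
From the inner boundary to the aerogel blanket/fibreglass batt interface, ΣR_partial = 5.712 m·K/W.
T_interface = T_in − Q'·ΣR_partial = 107 K − (-26.59)(5.712) = 258.9 K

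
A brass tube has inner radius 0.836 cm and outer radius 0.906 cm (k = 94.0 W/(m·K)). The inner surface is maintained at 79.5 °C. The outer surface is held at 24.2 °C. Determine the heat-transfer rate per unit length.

Q' = 2πk·ΔT/ln(r₂/r₁) = 2π × 94.0 × 55.3 / ln(0.00906/0.00836) = 4.06×10^5 W/m

Q' = 406 kW/m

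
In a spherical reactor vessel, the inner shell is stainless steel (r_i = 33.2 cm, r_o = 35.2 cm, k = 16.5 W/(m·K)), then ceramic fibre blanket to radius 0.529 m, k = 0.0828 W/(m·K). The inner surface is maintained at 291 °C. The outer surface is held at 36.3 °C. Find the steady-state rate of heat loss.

Series thermal resistances, inner to outer:
  R_stainless steel = (1/0.332 − 1/0.352)/(4πk) = 0.1711/(4π·16.5) = 8.254×10^-4 K/W
  R_ceramic fibre blanket = (1/0.352 − 1/0.529)/(4πk) = 0.9505/(4π·0.0828) = 0.9136 K/W
ΣR = 8.254×10^-4 + 0.9136 = 0.9144 K/W
Q = ΔT/ΣR = (291 °C − 36.3 °C)/0.9144 = 279 W

Q = 279 W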